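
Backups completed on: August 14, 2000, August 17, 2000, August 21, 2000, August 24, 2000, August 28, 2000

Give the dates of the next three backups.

August 31, 2000; September 4, 2000; September 7, 2000

Every event lands on a Monday or Thursday (gaps cycle 3, 4, 3, 4).
So the schedule is: every Monday and Thursday.
The following Thursday is August 31, 2000.
Next Monday: September 4, 2000.
Next Thursday: September 7, 2000.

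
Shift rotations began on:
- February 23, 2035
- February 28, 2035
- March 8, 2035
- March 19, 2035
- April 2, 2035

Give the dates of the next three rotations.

April 19, 2035; May 9, 2035; June 1, 2035

Gaps: 5, 8, 11, 14 days — each gap is 3 larger than the previous one.
Next gap: 17 days. April 2, 2035 + 17 days = April 19, 2035.
Next gap: 20 days. April 19, 2035 + 20 days = May 9, 2035.
Next gap: 23 days. May 9, 2035 + 23 days = June 1, 2035.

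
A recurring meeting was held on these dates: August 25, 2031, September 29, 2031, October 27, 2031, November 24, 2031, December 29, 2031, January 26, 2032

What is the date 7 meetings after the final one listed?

August 30, 2032

All Mondays; the gaps (35, 28, 28, 35, 28) vary with month length.
This is the last Monday of each month.
Last Monday of February 2032: February 23, 2032.
Last Monday of March 2032: March 29, 2032.
Last Monday of April 2032: April 26, 2032.
May 2032 ends with Monday May 31, 2032.
June 2032 ends with Monday June 28, 2032.
July 2032 ends with Monday July 26, 2032.
Last Monday of August 2032: August 30, 2032.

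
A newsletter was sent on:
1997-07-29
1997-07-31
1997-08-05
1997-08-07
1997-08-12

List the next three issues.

Gaps: 2, 5, 2, 5 days — not constant, but cyclic with period 2.
The events fall on every Tuesday and Thursday.
Next Thursday: 1997-08-14.
The following Tuesday is 1997-08-19.
Next Thursday: 1997-08-21.

1997-08-14, 1997-08-19, 1997-08-21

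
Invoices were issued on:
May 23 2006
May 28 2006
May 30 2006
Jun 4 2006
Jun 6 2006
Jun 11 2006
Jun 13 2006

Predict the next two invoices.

Jun 18 2006, Jun 20 2006

The gap pattern 5, 2, 5, 2, 5, 2 repeats every 2 events.
These are the Tuesdays and Sundays of each week.
The following Sunday is Jun 18 2006.
The following Tuesday is Jun 20 2006.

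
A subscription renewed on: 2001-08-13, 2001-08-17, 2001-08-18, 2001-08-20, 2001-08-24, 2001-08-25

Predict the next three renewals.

2001-08-27, 2001-08-31, 2001-09-01

The gap pattern 4, 1, 2, 4, 1 repeats every 3 events.
These are the Mondays, Fridays and Saturdays of each week.
The following Monday is 2001-08-27.
Next Friday: 2001-08-31.
The following Saturday is 2001-09-01.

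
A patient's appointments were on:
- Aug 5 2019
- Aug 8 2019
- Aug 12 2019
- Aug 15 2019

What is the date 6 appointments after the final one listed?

Gaps: 3, 4, 3 days — not constant, but cyclic with period 2.
The events fall on every Monday and Thursday.
Next Monday: Aug 19 2019.
The following Thursday is Aug 22 2019.
Next Monday: Aug 26 2019.
Next Thursday: Aug 29 2019.
Next Monday: Sep 2 2019.
The following Thursday is Sep 5 2019.

Sep 5 2019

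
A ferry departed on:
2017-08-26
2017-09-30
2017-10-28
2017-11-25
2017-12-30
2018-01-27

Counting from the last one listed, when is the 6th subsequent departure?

2018-07-28

All Saturdays; the gaps (35, 28, 28, 35, 28) vary with month length.
This is the last Saturday of each month.
Last Saturday of February 2018: 2018-02-24.
Last Saturday of March 2018: 2018-03-31.
Last Saturday of April 2018: 2018-04-28.
Last Saturday of May 2018: 2018-05-26.
June 2018 ends with Saturday 2018-06-30.
July 2018 ends with Saturday 2018-07-28.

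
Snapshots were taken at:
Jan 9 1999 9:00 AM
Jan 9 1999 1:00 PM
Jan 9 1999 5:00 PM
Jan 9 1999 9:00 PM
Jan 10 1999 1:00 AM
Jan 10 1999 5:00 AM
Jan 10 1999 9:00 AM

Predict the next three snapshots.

Gaps: 4, 4, 4, 4, 4, 4 hours — each event is 4 hours after the previous one.
Jan 10 1999 9:00 AM + 4 h = Jan 10 1999 1:00 PM.
Jan 10 1999 1:00 PM + 4 h = Jan 10 1999 5:00 PM.
Jan 10 1999 5:00 PM + 4 h = Jan 10 1999 9:00 PM.

Jan 10 1999 1:00 PM, Jan 10 1999 5:00 PM, Jan 10 1999 9:00 PM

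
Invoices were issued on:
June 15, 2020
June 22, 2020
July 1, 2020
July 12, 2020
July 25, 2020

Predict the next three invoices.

Gaps: 7, 9, 11, 13 days — each gap is 2 larger than the previous one.
Next gap: 15 days. July 25, 2020 + 15 days = August 9, 2020.
Next gap: 17 days. August 9, 2020 + 17 days = August 26, 2020.
Next gap: 19 days. August 26, 2020 + 19 days = September 14, 2020.

August 9, 2020; August 26, 2020; September 14, 2020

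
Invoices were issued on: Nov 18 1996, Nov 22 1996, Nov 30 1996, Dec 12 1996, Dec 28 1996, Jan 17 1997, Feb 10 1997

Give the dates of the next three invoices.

Mar 10 1997, Apr 11 1997, May 17 1997

Gaps: 4, 8, 12, 16, 20, 24 days — each gap is 4 larger than the previous one.
Next gap: 28 days. Feb 10 1997 + 28 days = Mar 10 1997.
Next gap: 32 days. Mar 10 1997 + 32 days = Apr 11 1997.
Next gap: 36 days. Apr 11 1997 + 36 days = May 17 1997.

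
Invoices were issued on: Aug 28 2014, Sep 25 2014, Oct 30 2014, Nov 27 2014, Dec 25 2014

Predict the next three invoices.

Jan 29 2015, Feb 26 2015, Mar 26 2015

Every date is a Thursday; gaps 28, 35, 28, 28 days.
Each is the last Thursday of its month (at least one falls on the 29th or later, ruling out '4th Thursday').
Last Thursday of January 2015: Jan 29 2015.
Last Thursday of February 2015: Feb 26 2015.
March 2015 ends with Thursday Mar 26 2015.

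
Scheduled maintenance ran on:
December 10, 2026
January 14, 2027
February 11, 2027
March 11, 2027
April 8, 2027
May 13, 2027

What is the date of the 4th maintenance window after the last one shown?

September 9, 2027

All dates are Thursdays, 35, 28, 28, 28, 35 days apart.
Specifically, the 2nd Thursday of each month.
June 2027 — 2nd Thursday is June 10, 2027.
July 2027 — 2nd Thursday is July 8, 2027.
2nd Thursday of August 2027: August 12, 2027.
September 2027 — 2nd Thursday is September 9, 2027.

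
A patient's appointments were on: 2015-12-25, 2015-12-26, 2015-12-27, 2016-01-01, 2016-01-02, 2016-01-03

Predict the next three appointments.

2016-01-08, 2016-01-09, 2016-01-10

Gaps: 1, 1, 5, 1, 1 days — not constant, but cyclic with period 3.
The events fall on every Friday, Saturday and Sunday.
Next Friday: 2016-01-08.
The following Saturday is 2016-01-09.
The following Sunday is 2016-01-10.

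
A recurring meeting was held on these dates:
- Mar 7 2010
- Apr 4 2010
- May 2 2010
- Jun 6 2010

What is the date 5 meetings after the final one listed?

Nov 7 2010

All dates are Sundays, 28, 28, 35 days apart.
Specifically, the 1st Sunday of each month.
1st Sunday of July 2010: Jul 4 2010.
August 2010 — 1st Sunday is Aug 1 2010.
September 2010 — 1st Sunday is Sep 5 2010.
October 2010 — 1st Sunday is Oct 3 2010.
November 2010 — 1st Sunday is Nov 7 2010.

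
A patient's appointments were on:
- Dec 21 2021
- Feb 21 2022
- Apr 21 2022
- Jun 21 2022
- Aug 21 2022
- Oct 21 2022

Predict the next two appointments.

Dec 21 2022, Feb 21 2023

The day-of-month is always 21 (62, 59, 61, 61, 61 days between events).
So this recurs on the 21st of every 2 months.
Next: December 2022 → Dec 21 2022.
February 2023: Feb 21 2023.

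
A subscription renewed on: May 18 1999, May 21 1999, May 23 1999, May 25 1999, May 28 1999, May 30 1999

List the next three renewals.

Jun 1 1999, Jun 4 1999, Jun 6 1999

Every event lands on a Tuesday or Friday or Sunday (gaps cycle 3, 2, 2, 3, 2).
So the schedule is: every Tuesday, Friday and Sunday.
The following Tuesday is Jun 1 1999.
The following Friday is Jun 4 1999.
Next Sunday: Jun 6 1999.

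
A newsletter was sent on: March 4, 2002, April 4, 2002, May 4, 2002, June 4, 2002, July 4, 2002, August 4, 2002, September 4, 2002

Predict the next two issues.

October 4, 2002; November 4, 2002

The day-of-month is always 4 (31, 30, 31, 30, 31, 31 days between events).
So this recurs on the 4th of each month.
Next: October 2002 → October 4, 2002.
Next: November 2002 → November 4, 2002.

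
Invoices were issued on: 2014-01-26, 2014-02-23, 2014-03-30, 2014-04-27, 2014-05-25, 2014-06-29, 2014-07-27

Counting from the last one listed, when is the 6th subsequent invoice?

2015-01-25

These are Sundays with 28, 35, 28, 28, 35, 28-day gaps.
Each is the final Sunday of its month — 2014-03-30 is past the 28th, so '4th Sunday' doesn't fit.
August 2014 ends with Sunday 2014-08-31.
September 2014 ends with Sunday 2014-09-28.
Last Sunday of October 2014: 2014-10-26.
November 2014 ends with Sunday 2014-11-30.
Last Sunday of December 2014: 2014-12-28.
Last Sunday of January 2015: 2015-01-25.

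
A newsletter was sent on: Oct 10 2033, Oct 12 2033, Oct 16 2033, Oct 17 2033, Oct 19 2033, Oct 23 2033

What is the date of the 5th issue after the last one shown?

Nov 2 2033

Gaps: 2, 4, 1, 2, 4 days — not constant, but cyclic with period 3.
The events fall on every Monday, Wednesday and Sunday.
Next Monday: Oct 24 2033.
The following Wednesday is Oct 26 2033.
Next Sunday: Oct 30 2033.
Next Monday: Oct 31 2033.
Next Wednesday: Nov 2 2033.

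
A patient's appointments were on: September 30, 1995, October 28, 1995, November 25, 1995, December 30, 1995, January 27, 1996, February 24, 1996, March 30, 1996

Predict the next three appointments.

These are Saturdays with 28, 28, 35, 28, 28, 35-day gaps.
Each is the final Saturday of its month — September 30, 1995 is past the 28th, so '4th Saturday' doesn't fit.
Last Saturday of April 1996: April 27, 1996.
Last Saturday of May 1996: May 25, 1996.
June 1996 ends with Saturday June 29, 1996.

April 27, 1996; May 25, 1996; June 29, 1996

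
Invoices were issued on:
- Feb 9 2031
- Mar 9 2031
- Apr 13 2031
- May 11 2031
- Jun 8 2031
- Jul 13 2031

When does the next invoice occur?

Aug 10 2031

Gaps: 28, 35, 28, 28, 35 days — a mix of 28 and 35. Every date is a Sunday.
Each is the 2nd Sunday of its month.
2nd Sunday of August 2031: Aug 10 2031.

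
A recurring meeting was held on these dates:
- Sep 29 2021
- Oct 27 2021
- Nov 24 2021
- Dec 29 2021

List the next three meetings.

Jan 26 2022, Feb 23 2022, Mar 30 2022

All Wednesdays; the gaps (28, 28, 35) vary with month length.
This is the last Wednesday of each month.
Last Wednesday of January 2022: Jan 26 2022.
Last Wednesday of February 2022: Feb 23 2022.
Last Wednesday of March 2022: Mar 30 2022.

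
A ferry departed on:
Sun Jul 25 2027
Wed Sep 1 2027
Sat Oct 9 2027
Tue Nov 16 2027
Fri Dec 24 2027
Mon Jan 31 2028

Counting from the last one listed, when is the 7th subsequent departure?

The spacing is 38, 38, 38, 38, 38 days — always 38 days.
Mon Jan 31 2028 + 38 days = Thu Mar 9 2028.
Thu Mar 9 2028 + 38 days = Sun Apr 16 2028.
Sun Apr 16 2028 + 38 days = Wed May 24 2028.
Wed May 24 2028 + 38 days = Sat Jul 1 2028.
Sat Jul 1 2028 + 38 days = Tue Aug 8 2028.
Tue Aug 8 2028 + 38 days = Fri Sep 15 2028.
Fri Sep 15 2028 + 38 days = Mon Oct 23 2028.

Mon Oct 23 2028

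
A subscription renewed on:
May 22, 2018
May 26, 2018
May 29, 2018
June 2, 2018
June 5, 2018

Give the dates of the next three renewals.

The gap pattern 4, 3, 4, 3 repeats every 2 events.
These are the Tuesdays and Saturdays of each week.
The following Saturday is June 9, 2018.
Next Tuesday: June 12, 2018.
Next Saturday: June 16, 2018.

June 9, 2018; June 12, 2018; June 16, 2018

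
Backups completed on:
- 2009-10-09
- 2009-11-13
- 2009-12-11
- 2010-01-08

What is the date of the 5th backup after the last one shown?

These are Fridays at 28- or 35-day spacing (35, 28, 28).
The pattern: 2nd Friday of the month.
February 2010 — 2nd Friday is 2010-02-12.
2nd Friday of March 2010: 2010-03-12.
April 2010 — 2nd Friday is 2010-04-09.
2nd Friday of May 2010: 2010-05-14.
2nd Friday of June 2010: 2010-06-11.

2010-06-11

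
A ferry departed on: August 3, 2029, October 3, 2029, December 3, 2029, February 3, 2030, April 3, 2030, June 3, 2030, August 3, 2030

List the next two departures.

The day-of-month is always 3 (61, 61, 62, 59, 61, 61 days between events).
So this recurs on the 3rd of every 2 months.
October 2030: October 3, 2030.
Next: December 2030 → December 3, 2030.

October 3, 2030; December 3, 2030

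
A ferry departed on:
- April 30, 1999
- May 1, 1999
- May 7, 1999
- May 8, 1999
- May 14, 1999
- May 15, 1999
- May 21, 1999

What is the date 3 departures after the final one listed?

Gaps: 1, 6, 1, 6, 1, 6 days — not constant, but cyclic with period 2.
The events fall on every Friday and Saturday.
The following Saturday is May 22, 1999.
Next Friday: May 28, 1999.
Next Saturday: May 29, 1999.

May 29, 1999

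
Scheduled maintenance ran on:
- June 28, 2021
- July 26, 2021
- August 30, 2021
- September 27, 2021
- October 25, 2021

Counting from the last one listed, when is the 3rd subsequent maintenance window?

All Mondays; the gaps (28, 35, 28, 28) vary with month length.
This is the last Monday of each month.
November 2021 ends with Monday November 29, 2021.
Last Monday of December 2021: December 27, 2021.
Last Monday of January 2022: January 31, 2022.

January 31, 2022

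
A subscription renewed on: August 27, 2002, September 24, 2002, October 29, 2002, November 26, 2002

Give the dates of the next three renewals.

December 31, 2002; January 28, 2003; February 25, 2003

All Tuesdays; the gaps (28, 35, 28) vary with month length.
This is the last Tuesday of each month.
Last Tuesday of December 2002: December 31, 2002.
January 2003 ends with Tuesday January 28, 2003.
February 2003 ends with Tuesday February 25, 2003.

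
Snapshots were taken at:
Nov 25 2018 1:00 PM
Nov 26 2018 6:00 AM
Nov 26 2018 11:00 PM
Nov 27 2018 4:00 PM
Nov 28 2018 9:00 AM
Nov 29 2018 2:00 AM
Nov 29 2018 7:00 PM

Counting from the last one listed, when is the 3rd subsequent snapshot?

Dec 1 2018 10:00 PM

Spacing: 17, 17, 17, 17, 17, 17 h — constant 17 h.
Nov 29 2018 7:00 PM + 17 h = Nov 30 2018 12:00 PM.
Nov 30 2018 12:00 PM + 17 h = Dec 1 2018 5:00 AM.
Dec 1 2018 5:00 AM + 17 h = Dec 1 2018 10:00 PM.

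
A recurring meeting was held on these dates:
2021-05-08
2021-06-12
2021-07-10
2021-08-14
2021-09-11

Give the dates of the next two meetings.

2021-10-09, 2021-11-13

These are Saturdays at 28- or 35-day spacing (35, 28, 35, 28).
The pattern: 2nd Saturday of the month.
2nd Saturday of October 2021: 2021-10-09.
November 2021 — 2nd Saturday is 2021-11-13.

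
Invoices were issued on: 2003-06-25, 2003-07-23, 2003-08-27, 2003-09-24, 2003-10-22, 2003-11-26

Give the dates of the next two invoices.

2003-12-24, 2004-01-28

All dates are Wednesdays, 28, 35, 28, 28, 35 days apart.
Specifically, the 4th Wednesday of each month.
4th Wednesday of December 2003: 2003-12-24.
January 2004 — 4th Wednesday is 2004-01-28.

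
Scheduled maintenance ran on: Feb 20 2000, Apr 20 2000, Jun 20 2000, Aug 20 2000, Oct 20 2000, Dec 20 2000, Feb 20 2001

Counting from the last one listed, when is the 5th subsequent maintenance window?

The day-of-month is always 20 (60, 61, 61, 61, 61, 62 days between events).
So this recurs on the 20th of every 2 months.
Next: April 2001 → Apr 20 2001.
June 2001: Jun 20 2001.
Next: August 2001 → Aug 20 2001.
October 2001: Oct 20 2001.
December 2001: Dec 20 2001.

Dec 20 2001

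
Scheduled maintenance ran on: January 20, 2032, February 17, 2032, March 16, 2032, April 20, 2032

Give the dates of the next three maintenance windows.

May 18, 2032; June 15, 2032; July 20, 2032

All dates are Tuesdays, 28, 28, 35 days apart.
Specifically, the 3rd Tuesday of each month.
May 2032 — 3rd Tuesday is May 18, 2032.
3rd Tuesday of June 2032: June 15, 2032.
July 2032 — 3rd Tuesday is July 20, 2032.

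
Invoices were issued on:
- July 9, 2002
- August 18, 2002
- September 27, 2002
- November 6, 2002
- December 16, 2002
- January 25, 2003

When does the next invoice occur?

March 6, 2003

The spacing is 40, 40, 40, 40, 40 days — always 40 days.
January 25, 2003 + 40 days = March 6, 2003.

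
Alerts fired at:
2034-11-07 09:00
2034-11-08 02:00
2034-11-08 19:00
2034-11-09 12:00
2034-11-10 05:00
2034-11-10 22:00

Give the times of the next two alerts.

Gaps: 17, 17, 17, 17, 17 hours — each event is 17 hours after the previous one.
2034-11-10 22:00 + 17 h = 2034-11-11 15:00.
2034-11-11 15:00 + 17 h = 2034-11-12 08:00.

2034-11-11 15:00, 2034-11-12 08:00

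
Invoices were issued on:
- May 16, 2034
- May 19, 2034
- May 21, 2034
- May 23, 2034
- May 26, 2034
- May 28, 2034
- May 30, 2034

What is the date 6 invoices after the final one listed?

June 13, 2034

The gap pattern 3, 2, 2, 3, 2, 2 repeats every 3 events.
These are the Tuesdays, Fridays and Sundays of each week.
The following Friday is June 2, 2034.
The following Sunday is June 4, 2034.
Next Tuesday: June 6, 2034.
The following Friday is June 9, 2034.
Next Sunday: June 11, 2034.
The following Tuesday is June 13, 2034.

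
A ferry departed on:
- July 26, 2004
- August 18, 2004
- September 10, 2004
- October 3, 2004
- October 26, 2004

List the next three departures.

November 18, 2004; December 11, 2004; January 3, 2005

Every event comes 23 days after the last (23, 23, 23, 23).
October 26, 2004 + 23 days = November 18, 2004.
November 18, 2004 + 23 days = December 11, 2004.
December 11, 2004 + 23 days = January 3, 2005.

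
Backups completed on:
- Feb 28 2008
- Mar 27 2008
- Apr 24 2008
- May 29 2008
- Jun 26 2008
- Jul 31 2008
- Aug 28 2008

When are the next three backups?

Sep 25 2008, Oct 30 2008, Nov 27 2008

Every date is a Thursday; gaps 28, 28, 35, 28, 35, 28 days.
Each is the last Thursday of its month (at least one falls on the 29th or later, ruling out '4th Thursday').
Last Thursday of September 2008: Sep 25 2008.
Last Thursday of October 2008: Oct 30 2008.
November 2008 ends with Thursday Nov 27 2008.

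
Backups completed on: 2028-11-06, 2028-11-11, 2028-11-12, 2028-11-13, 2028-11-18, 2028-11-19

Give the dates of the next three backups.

2028-11-20, 2028-11-25, 2028-11-26

Every event lands on a Monday or Saturday or Sunday (gaps cycle 5, 1, 1, 5, 1).
So the schedule is: every Monday, Saturday and Sunday.
The following Monday is 2028-11-20.
Next Saturday: 2028-11-25.
The following Sunday is 2028-11-26.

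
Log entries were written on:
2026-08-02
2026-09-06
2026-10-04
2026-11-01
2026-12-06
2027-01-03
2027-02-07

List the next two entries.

2027-03-07, 2027-04-04

Gaps: 35, 28, 28, 35, 28, 35 days — a mix of 28 and 35. Every date is a Sunday.
Each is the 1st Sunday of its month.
1st Sunday of March 2027: 2027-03-07.
April 2027 — 1st Sunday is 2027-04-04.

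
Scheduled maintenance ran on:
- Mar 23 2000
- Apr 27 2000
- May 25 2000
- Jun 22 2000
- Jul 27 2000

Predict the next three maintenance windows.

Gaps: 35, 28, 28, 35 days — a mix of 28 and 35. Every date is a Thursday.
Each is the 4th Thursday of its month.
August 2000 — 4th Thursday is Aug 24 2000.
September 2000 — 4th Thursday is Sep 28 2000.
4th Thursday of October 2000: Oct 26 2000.

Aug 24 2000, Sep 28 2000, Oct 26 2000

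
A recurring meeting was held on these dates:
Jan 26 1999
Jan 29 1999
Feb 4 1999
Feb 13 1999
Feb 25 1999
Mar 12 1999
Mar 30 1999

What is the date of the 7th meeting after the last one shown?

Oct 26 1999

The spacing grows by 3 each time: 3, 6, 9, 12, 15, 18 days.
Next gap: 21 days. Mar 30 1999 + 21 days = Apr 20 1999.
Next gap: 24 days. Apr 20 1999 + 24 days = May 14 1999.
Next gap: 27 days. May 14 1999 + 27 days = Jun 10 1999.
Next gap: 30 days. Jun 10 1999 + 30 days = Jul 10 1999.
Next gap: 33 days. Jul 10 1999 + 33 days = Aug 12 1999.
Next gap: 36 days. Aug 12 1999 + 36 days = Sep 17 1999.
Next gap: 39 days. Sep 17 1999 + 39 days = Oct 26 1999.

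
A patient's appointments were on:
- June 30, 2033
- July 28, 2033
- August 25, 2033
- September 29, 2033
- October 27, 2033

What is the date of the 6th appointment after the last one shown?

April 27, 2034

Every date is a Thursday; gaps 28, 28, 35, 28 days.
Each is the last Thursday of its month (at least one falls on the 29th or later, ruling out '4th Thursday').
November 2033 ends with Thursday November 24, 2033.
December 2033 ends with Thursday December 29, 2033.
January 2034 ends with Thursday January 26, 2034.
February 2034 ends with Thursday February 23, 2034.
Last Thursday of March 2034: March 30, 2034.
April 2034 ends with Thursday April 27, 2034.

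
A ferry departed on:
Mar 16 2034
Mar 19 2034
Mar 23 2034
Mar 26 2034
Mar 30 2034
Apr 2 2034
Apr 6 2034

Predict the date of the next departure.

Apr 9 2034

Gaps: 3, 4, 3, 4, 3, 4 days — not constant, but cyclic with period 2.
The events fall on every Thursday and Sunday.
Next Sunday: Apr 9 2034.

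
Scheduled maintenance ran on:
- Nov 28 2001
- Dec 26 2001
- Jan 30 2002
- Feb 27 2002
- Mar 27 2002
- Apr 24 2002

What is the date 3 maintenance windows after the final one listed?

Jul 31 2002

These are Wednesdays with 28, 35, 28, 28, 28-day gaps.
Each is the final Wednesday of its month — Jan 30 2002 is past the 28th, so '4th Wednesday' doesn't fit.
May 2002 ends with Wednesday May 29 2002.
Last Wednesday of June 2002: Jun 26 2002.
Last Wednesday of July 2002: Jul 31 2002.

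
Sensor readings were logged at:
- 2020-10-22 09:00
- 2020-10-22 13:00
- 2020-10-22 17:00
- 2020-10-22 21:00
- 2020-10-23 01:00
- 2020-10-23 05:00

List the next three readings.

2020-10-23 09:00, 2020-10-23 13:00, 2020-10-23 17:00

Gaps: 4, 4, 4, 4, 4 hours — each event is 4 hours after the previous one.
2020-10-23 05:00 + 4 h = 2020-10-23 09:00.
2020-10-23 09:00 + 4 h = 2020-10-23 13:00.
2020-10-23 13:00 + 4 h = 2020-10-23 17:00.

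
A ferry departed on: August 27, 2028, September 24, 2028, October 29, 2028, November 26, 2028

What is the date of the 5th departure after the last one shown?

These are Sundays with 28, 35, 28-day gaps.
Each is the final Sunday of its month — October 29, 2028 is past the 28th, so '4th Sunday' doesn't fit.
December 2028 ends with Sunday December 31, 2028.
January 2029 ends with Sunday January 28, 2029.
February 2029 ends with Sunday February 25, 2029.
March 2029 ends with Sunday March 25, 2029.
April 2029 ends with Sunday April 29, 2029.

April 29, 2029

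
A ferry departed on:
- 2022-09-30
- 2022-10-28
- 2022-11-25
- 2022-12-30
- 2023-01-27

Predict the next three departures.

All Fridays; the gaps (28, 28, 35, 28) vary with month length.
This is the last Friday of each month.
Last Friday of February 2023: 2023-02-24.
Last Friday of March 2023: 2023-03-31.
Last Friday of April 2023: 2023-04-28.

2023-02-24, 2023-03-31, 2023-04-28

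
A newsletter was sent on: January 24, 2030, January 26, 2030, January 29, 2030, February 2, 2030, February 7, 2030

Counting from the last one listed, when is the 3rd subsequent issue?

Intervals are 2, 3, 4, 5 days — an arithmetic progression with common difference 1.
Next gap: 6 days. February 7, 2030 + 6 days = February 13, 2030.
Next gap: 7 days. February 13, 2030 + 7 days = February 20, 2030.
Next gap: 8 days. February 20, 2030 + 8 days = February 28, 2030.

February 28, 2030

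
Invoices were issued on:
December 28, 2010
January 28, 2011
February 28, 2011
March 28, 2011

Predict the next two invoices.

April 28, 2011; May 28, 2011

The day-of-month is always 28 (31, 31, 28 days between events).
So this recurs on the 28th of each month.
April 2011: April 28, 2011.
Next: May 2011 → May 28, 2011.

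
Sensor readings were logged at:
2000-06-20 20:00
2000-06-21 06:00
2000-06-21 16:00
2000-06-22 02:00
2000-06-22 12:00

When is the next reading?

Spacing: 10, 10, 10, 10 h — constant 10 h.
2000-06-22 12:00 + 10 h = 2000-06-22 22:00.

2000-06-22 22:00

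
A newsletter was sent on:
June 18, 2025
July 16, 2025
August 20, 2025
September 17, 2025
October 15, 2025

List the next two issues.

All dates are Wednesdays, 28, 35, 28, 28 days apart.
Specifically, the 3rd Wednesday of each month.
3rd Wednesday of November 2025: November 19, 2025.
3rd Wednesday of December 2025: December 17, 2025.

November 19, 2025; December 17, 2025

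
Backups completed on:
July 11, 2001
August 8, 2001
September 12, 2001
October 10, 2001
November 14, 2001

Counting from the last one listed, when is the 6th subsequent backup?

May 8, 2002

These are Wednesdays at 28- or 35-day spacing (28, 35, 28, 35).
The pattern: 2nd Wednesday of the month.
December 2001 — 2nd Wednesday is December 12, 2001.
2nd Wednesday of January 2002: January 9, 2002.
February 2002 — 2nd Wednesday is February 13, 2002.
2nd Wednesday of March 2002: March 13, 2002.
2nd Wednesday of April 2002: April 10, 2002.
May 2002 — 2nd Wednesday is May 8, 2002.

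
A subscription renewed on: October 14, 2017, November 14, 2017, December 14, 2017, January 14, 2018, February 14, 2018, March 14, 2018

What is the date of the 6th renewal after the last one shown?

September 14, 2018

Gaps: 31, 30, 31, 31, 28 days — not constant. Every event is on the 14th of the month.
Pattern: the 14th of each month.
Next: April 2018 → April 14, 2018.
May 2018: May 14, 2018.
June 2018: June 14, 2018.
July 2018: July 14, 2018.
Next: August 2018 → August 14, 2018.
Next: September 2018 → September 14, 2018.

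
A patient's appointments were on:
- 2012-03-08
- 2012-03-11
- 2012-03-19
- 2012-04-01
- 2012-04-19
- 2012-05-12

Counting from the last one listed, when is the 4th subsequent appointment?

2012-10-01

Intervals are 3, 8, 13, 18, 23 days — an arithmetic progression with common difference 5.
Next gap: 28 days. 2012-05-12 + 28 days = 2012-06-09.
Next gap: 33 days. 2012-06-09 + 33 days = 2012-07-12.
Next gap: 38 days. 2012-07-12 + 38 days = 2012-08-19.
Next gap: 43 days. 2012-08-19 + 43 days = 2012-10-01.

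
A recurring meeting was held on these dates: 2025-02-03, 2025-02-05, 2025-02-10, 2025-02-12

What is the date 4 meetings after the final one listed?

Every event lands on a Monday or Wednesday (gaps cycle 2, 5, 2).
So the schedule is: every Monday and Wednesday.
The following Monday is 2025-02-17.
The following Wednesday is 2025-02-19.
Next Monday: 2025-02-24.
Next Wednesday: 2025-02-26.

2025-02-26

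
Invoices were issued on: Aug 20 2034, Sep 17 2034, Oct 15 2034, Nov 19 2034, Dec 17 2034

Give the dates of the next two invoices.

All dates are Sundays, 28, 28, 35, 28 days apart.
Specifically, the 3rd Sunday of each month.
3rd Sunday of January 2035: Jan 21 2035.
February 2035 — 3rd Sunday is Feb 18 2035.

Jan 21 2035, Feb 18 2035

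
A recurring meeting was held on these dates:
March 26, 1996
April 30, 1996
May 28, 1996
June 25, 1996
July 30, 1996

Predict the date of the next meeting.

These are Tuesdays with 35, 28, 28, 35-day gaps.
Each is the final Tuesday of its month — April 30, 1996 is past the 28th, so '4th Tuesday' doesn't fit.
August 1996 ends with Tuesday August 27, 1996.

August 27, 1996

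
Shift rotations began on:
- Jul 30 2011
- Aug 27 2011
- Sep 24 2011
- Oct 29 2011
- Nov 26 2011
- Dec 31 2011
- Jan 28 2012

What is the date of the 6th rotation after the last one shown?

Jul 28 2012

All Saturdays; the gaps (28, 28, 35, 28, 35, 28) vary with month length.
This is the last Saturday of each month.
February 2012 ends with Saturday Feb 25 2012.
Last Saturday of March 2012: Mar 31 2012.
Last Saturday of April 2012: Apr 28 2012.
May 2012 ends with Saturday May 26 2012.
Last Saturday of June 2012: Jun 30 2012.
Last Saturday of July 2012: Jul 28 2012.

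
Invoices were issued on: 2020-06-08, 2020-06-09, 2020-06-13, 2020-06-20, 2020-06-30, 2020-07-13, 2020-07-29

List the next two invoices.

2020-08-17, 2020-09-08

The spacing grows by 3 each time: 1, 4, 7, 10, 13, 16 days.
Next gap: 19 days. 2020-07-29 + 19 days = 2020-08-17.
Next gap: 22 days. 2020-08-17 + 22 days = 2020-09-08.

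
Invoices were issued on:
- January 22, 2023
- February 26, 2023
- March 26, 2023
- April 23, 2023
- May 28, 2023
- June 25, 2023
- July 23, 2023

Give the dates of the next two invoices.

August 27, 2023; September 24, 2023

All dates are Sundays, 35, 28, 28, 35, 28, 28 days apart.
Specifically, the 4th Sunday of each month.
4th Sunday of August 2023: August 27, 2023.
4th Sunday of September 2023: September 24, 2023.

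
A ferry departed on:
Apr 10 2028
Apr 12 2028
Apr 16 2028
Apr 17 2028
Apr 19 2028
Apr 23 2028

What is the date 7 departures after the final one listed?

Every event lands on a Monday or Wednesday or Sunday (gaps cycle 2, 4, 1, 2, 4).
So the schedule is: every Monday, Wednesday and Sunday.
The following Monday is Apr 24 2028.
The following Wednesday is Apr 26 2028.
Next Sunday: Apr 30 2028.
The following Monday is May 1 2028.
The following Wednesday is May 3 2028.
Next Sunday: May 7 2028.
Next Monday: May 8 2028.

May 8 2028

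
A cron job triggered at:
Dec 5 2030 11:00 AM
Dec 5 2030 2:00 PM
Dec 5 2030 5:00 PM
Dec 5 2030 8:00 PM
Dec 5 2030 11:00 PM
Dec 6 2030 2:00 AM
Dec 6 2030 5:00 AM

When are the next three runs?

Spacing: 3, 3, 3, 3, 3, 3 h — constant 3 h.
Dec 6 2030 5:00 AM + 3 h = Dec 6 2030 8:00 AM.
Dec 6 2030 8:00 AM + 3 h = Dec 6 2030 11:00 AM.
Dec 6 2030 11:00 AM + 3 h = Dec 6 2030 2:00 PM.

Dec 6 2030 8:00 AM, Dec 6 2030 11:00 AM, Dec 6 2030 2:00 PM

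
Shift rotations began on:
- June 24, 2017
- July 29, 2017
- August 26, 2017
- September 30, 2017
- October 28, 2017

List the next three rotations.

All Saturdays; the gaps (35, 28, 35, 28) vary with month length.
This is the last Saturday of each month.
Last Saturday of November 2017: November 25, 2017.
December 2017 ends with Saturday December 30, 2017.
Last Saturday of January 2018: January 27, 2018.

November 25, 2017; December 30, 2017; January 27, 2018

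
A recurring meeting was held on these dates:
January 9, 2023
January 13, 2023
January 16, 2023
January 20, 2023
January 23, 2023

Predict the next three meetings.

January 27, 2023; January 30, 2023; February 3, 2023

The gap pattern 4, 3, 4, 3 repeats every 2 events.
These are the Mondays and Fridays of each week.
The following Friday is January 27, 2023.
The following Monday is January 30, 2023.
Next Friday: February 3, 2023.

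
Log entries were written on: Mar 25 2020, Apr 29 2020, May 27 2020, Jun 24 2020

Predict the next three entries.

These are Wednesdays with 35, 28, 28-day gaps.
Each is the final Wednesday of its month — Apr 29 2020 is past the 28th, so '4th Wednesday' doesn't fit.
Last Wednesday of July 2020: Jul 29 2020.
August 2020 ends with Wednesday Aug 26 2020.
September 2020 ends with Wednesday Sep 30 2020.

Jul 29 2020, Aug 26 2020, Sep 30 2020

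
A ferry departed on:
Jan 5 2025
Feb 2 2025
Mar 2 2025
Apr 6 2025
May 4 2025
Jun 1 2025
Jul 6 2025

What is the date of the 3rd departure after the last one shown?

Oct 5 2025

Gaps: 28, 28, 35, 28, 28, 35 days — a mix of 28 and 35. Every date is a Sunday.
Each is the 1st Sunday of its month.
1st Sunday of August 2025: Aug 3 2025.
1st Sunday of September 2025: Sep 7 2025.
October 2025 — 1st Sunday is Oct 5 2025.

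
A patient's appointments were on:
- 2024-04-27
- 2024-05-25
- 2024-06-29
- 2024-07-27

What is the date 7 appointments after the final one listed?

2025-02-22

Every date is a Saturday; gaps 28, 35, 28 days.
Each is the last Saturday of its month (at least one falls on the 29th or later, ruling out '4th Saturday').
August 2024 ends with Saturday 2024-08-31.
Last Saturday of September 2024: 2024-09-28.
October 2024 ends with Saturday 2024-10-26.
November 2024 ends with Saturday 2024-11-30.
Last Saturday of December 2024: 2024-12-28.
January 2025 ends with Saturday 2025-01-25.
Last Saturday of February 2025: 2025-02-22.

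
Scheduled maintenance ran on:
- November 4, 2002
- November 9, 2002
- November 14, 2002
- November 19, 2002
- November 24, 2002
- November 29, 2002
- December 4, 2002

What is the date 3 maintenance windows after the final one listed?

December 19, 2002

Gaps between consecutive events: 5, 5, 5, 5, 5, 5 days — a constant 5-day interval.
December 4, 2002 + 5 days = December 9, 2002.
December 9, 2002 + 5 days = December 14, 2002.
December 14, 2002 + 5 days = December 19, 2002.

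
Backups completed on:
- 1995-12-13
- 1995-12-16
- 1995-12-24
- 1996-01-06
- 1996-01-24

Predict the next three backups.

The spacing grows by 5 each time: 3, 8, 13, 18 days.
Next gap: 23 days. 1996-01-24 + 23 days = 1996-02-16.
Next gap: 28 days. 1996-02-16 + 28 days = 1996-03-15.
Next gap: 33 days. 1996-03-15 + 33 days = 1996-04-17.

1996-02-16, 1996-03-15, 1996-04-17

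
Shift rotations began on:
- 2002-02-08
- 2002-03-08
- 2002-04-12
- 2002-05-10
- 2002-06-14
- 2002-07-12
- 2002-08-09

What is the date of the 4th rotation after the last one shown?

2002-12-13

All dates are Fridays, 28, 35, 28, 35, 28, 28 days apart.
Specifically, the 2nd Friday of each month.
2nd Friday of September 2002: 2002-09-13.
2nd Friday of October 2002: 2002-10-11.
2nd Friday of November 2002: 2002-11-08.
December 2002 — 2nd Friday is 2002-12-13.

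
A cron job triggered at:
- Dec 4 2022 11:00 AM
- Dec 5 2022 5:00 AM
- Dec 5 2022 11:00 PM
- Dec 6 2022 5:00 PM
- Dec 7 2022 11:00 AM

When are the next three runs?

Dec 8 2022 5:00 AM, Dec 8 2022 11:00 PM, Dec 9 2022 5:00 PM

Spacing: 18, 18, 18, 18 h — constant 18 h.
Dec 7 2022 11:00 AM + 18 h = Dec 8 2022 5:00 AM.
Dec 8 2022 5:00 AM + 18 h = Dec 8 2022 11:00 PM.
Dec 8 2022 11:00 PM + 18 h = Dec 9 2022 5:00 PM.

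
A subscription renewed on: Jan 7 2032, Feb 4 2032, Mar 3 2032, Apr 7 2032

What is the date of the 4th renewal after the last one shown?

Aug 4 2032

Gaps: 28, 28, 35 days — a mix of 28 and 35. Every date is a Wednesday.
Each is the 1st Wednesday of its month.
May 2032 — 1st Wednesday is May 5 2032.
June 2032 — 1st Wednesday is Jun 2 2032.
July 2032 — 1st Wednesday is Jul 7 2032.
1st Wednesday of August 2032: Aug 4 2032.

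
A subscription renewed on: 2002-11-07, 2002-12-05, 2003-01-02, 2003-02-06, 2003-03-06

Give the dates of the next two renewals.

2003-04-03, 2003-05-01

Gaps: 28, 28, 35, 28 days — a mix of 28 and 35. Every date is a Thursday.
Each is the 1st Thursday of its month.
April 2003 — 1st Thursday is 2003-04-03.
1st Thursday of May 2003: 2003-05-01.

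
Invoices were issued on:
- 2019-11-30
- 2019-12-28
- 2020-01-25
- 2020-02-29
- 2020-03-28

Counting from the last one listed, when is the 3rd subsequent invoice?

These are Saturdays with 28, 28, 35, 28-day gaps.
Each is the final Saturday of its month — 2019-11-30 is past the 28th, so '4th Saturday' doesn't fit.
April 2020 ends with Saturday 2020-04-25.
Last Saturday of May 2020: 2020-05-30.
Last Saturday of June 2020: 2020-06-27.

2020-06-27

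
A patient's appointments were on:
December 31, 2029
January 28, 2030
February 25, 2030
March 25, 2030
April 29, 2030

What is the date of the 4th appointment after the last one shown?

August 26, 2030

Every date is a Monday; gaps 28, 28, 28, 35 days.
Each is the last Monday of its month (at least one falls on the 29th or later, ruling out '4th Monday').
May 2030 ends with Monday May 27, 2030.
June 2030 ends with Monday June 24, 2030.
Last Monday of July 2030: July 29, 2030.
Last Monday of August 2030: August 26, 2030.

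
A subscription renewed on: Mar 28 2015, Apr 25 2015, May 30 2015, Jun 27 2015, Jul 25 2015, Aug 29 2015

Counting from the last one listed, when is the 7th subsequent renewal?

These are Saturdays with 28, 35, 28, 28, 35-day gaps.
Each is the final Saturday of its month — May 30 2015 is past the 28th, so '4th Saturday' doesn't fit.
Last Saturday of September 2015: Sep 26 2015.
October 2015 ends with Saturday Oct 31 2015.
Last Saturday of November 2015: Nov 28 2015.
Last Saturday of December 2015: Dec 26 2015.
Last Saturday of January 2016: Jan 30 2016.
February 2016 ends with Saturday Feb 27 2016.
Last Saturday of March 2016: Mar 26 2016.

Mar 26 2016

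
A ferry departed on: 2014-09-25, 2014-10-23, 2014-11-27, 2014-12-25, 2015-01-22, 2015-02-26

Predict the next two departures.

All dates are Thursdays, 28, 35, 28, 28, 35 days apart.
Specifically, the 4th Thursday of each month.
March 2015 — 4th Thursday is 2015-03-26.
April 2015 — 4th Thursday is 2015-04-23.

2015-03-26, 2015-04-23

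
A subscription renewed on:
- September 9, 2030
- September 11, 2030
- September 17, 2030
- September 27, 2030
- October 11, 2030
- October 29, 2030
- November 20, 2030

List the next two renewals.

Intervals are 2, 6, 10, 14, 18, 22 days — an arithmetic progression with common difference 4.
Next gap: 26 days. November 20, 2030 + 26 days = December 16, 2030.
Next gap: 30 days. December 16, 2030 + 30 days = January 15, 2031.

December 16, 2030; January 15, 2031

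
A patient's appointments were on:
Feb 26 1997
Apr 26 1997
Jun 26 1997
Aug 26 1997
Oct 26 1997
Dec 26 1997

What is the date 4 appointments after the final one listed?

Aug 26 1998

Gaps: 59, 61, 61, 61, 61 days — not constant. Every event is on the 26th of the month.
Pattern: the 26th of every 2 months.
Next: February 1998 → Feb 26 1998.
April 1998: Apr 26 1998.
Next: June 1998 → Jun 26 1998.
August 1998: Aug 26 1998.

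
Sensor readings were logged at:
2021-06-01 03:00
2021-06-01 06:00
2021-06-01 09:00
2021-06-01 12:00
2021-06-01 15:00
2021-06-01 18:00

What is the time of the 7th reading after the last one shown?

The interval is a steady 3 hours (3, 3, 3, 3, 3).
2021-06-01 18:00 + 3 h = 2021-06-01 21:00.
2021-06-01 21:00 + 3 h = 2021-06-02 00:00.
2021-06-02 00:00 + 3 h = 2021-06-02 03:00.
2021-06-02 03:00 + 3 h = 2021-06-02 06:00.
2021-06-02 06:00 + 3 h = 2021-06-02 09:00.
2021-06-02 09:00 + 3 h = 2021-06-02 12:00.
2021-06-02 12:00 + 3 h = 2021-06-02 15:00.

2021-06-02 15:00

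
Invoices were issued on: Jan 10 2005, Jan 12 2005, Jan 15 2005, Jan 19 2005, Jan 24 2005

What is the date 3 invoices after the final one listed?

Intervals are 2, 3, 4, 5 days — an arithmetic progression with common difference 1.
Next gap: 6 days. Jan 24 2005 + 6 days = Jan 30 2005.
Next gap: 7 days. Jan 30 2005 + 7 days = Feb 6 2005.
Next gap: 8 days. Feb 6 2005 + 8 days = Feb 14 2005.

Feb 14 2005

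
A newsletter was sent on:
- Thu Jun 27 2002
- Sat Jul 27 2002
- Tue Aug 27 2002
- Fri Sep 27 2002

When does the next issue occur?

The day-of-month is always 27 (30, 31, 31 days between events).
So this recurs on the 27th of each month.
October 2002: Sun Oct 27 2002.

Sun Oct 27 2002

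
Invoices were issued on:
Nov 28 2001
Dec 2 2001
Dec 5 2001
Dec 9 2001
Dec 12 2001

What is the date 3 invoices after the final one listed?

Gaps: 4, 3, 4, 3 days — not constant, but cyclic with period 2.
The events fall on every Wednesday and Sunday.
Next Sunday: Dec 16 2001.
Next Wednesday: Dec 19 2001.
The following Sunday is Dec 23 2001.

Dec 23 2001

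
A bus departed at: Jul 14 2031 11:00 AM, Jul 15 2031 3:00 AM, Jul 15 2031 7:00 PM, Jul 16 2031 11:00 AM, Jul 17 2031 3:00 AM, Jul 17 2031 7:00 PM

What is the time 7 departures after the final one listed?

Spacing: 16, 16, 16, 16, 16 h — constant 16 h.
Jul 17 2031 7:00 PM + 16 h = Jul 18 2031 11:00 AM.
Jul 18 2031 11:00 AM + 16 h = Jul 19 2031 3:00 AM.
Jul 19 2031 3:00 AM + 16 h = Jul 19 2031 7:00 PM.
Jul 19 2031 7:00 PM + 16 h = Jul 20 2031 11:00 AM.
Jul 20 2031 11:00 AM + 16 h = Jul 21 2031 3:00 AM.
Jul 21 2031 3:00 AM + 16 h = Jul 21 2031 7:00 PM.
Jul 21 2031 7:00 PM + 16 h = Jul 22 2031 11:00 AM.

Jul 22 2031 11:00 AM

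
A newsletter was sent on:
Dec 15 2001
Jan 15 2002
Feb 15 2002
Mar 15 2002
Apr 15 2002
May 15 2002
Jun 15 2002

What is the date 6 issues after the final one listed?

Dec 15 2002

The day-of-month is always 15 (31, 31, 28, 31, 30, 31 days between events).
So this recurs on the 15th of each month.
Next: July 2002 → Jul 15 2002.
Next: August 2002 → Aug 15 2002.
Next: September 2002 → Sep 15 2002.
Next: October 2002 → Oct 15 2002.
November 2002: Nov 15 2002.
December 2002: Dec 15 2002.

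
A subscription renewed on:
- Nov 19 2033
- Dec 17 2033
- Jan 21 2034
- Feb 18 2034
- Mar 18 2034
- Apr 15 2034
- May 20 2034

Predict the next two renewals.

Jun 17 2034, Jul 15 2034

All dates are Saturdays, 28, 35, 28, 28, 28, 35 days apart.
Specifically, the 3rd Saturday of each month.
3rd Saturday of June 2034: Jun 17 2034.
3rd Saturday of July 2034: Jul 15 2034.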